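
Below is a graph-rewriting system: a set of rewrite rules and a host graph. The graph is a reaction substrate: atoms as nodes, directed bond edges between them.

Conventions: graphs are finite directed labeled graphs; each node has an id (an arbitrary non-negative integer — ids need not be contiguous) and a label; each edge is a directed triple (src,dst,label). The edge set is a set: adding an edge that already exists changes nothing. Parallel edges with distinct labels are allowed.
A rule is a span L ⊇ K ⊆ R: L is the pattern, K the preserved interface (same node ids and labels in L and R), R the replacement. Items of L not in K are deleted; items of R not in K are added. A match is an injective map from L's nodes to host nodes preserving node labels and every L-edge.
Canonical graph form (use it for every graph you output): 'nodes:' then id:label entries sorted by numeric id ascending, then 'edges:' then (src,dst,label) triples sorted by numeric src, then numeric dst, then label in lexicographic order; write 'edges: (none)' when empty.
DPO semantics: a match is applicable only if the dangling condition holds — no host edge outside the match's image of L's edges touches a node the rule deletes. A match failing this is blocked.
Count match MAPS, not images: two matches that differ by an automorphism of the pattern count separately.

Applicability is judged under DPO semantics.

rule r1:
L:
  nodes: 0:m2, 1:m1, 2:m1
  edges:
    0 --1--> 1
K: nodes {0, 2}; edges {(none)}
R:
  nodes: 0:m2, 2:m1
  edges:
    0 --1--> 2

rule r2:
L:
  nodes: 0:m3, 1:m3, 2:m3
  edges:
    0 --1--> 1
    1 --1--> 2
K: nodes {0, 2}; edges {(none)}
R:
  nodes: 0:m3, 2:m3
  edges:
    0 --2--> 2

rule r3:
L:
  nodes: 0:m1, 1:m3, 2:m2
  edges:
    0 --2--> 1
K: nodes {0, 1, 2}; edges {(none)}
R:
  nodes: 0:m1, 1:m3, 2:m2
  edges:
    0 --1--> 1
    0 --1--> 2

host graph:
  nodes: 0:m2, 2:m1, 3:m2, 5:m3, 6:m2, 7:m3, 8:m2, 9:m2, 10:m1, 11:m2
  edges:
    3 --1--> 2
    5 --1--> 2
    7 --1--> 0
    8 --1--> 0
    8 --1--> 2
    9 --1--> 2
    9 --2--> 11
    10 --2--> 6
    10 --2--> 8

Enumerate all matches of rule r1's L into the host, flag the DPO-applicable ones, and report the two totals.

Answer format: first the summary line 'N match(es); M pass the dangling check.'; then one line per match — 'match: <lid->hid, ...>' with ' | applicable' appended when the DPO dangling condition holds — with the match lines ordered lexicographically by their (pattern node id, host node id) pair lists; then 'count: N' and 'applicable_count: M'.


3 match(es); 0 pass the dangling check.
match: 0->3, 1->2, 2->10
match: 0->8, 1->2, 2->10
match: 0->9, 1->2, 2->10
count: 3
applicable_count: 0


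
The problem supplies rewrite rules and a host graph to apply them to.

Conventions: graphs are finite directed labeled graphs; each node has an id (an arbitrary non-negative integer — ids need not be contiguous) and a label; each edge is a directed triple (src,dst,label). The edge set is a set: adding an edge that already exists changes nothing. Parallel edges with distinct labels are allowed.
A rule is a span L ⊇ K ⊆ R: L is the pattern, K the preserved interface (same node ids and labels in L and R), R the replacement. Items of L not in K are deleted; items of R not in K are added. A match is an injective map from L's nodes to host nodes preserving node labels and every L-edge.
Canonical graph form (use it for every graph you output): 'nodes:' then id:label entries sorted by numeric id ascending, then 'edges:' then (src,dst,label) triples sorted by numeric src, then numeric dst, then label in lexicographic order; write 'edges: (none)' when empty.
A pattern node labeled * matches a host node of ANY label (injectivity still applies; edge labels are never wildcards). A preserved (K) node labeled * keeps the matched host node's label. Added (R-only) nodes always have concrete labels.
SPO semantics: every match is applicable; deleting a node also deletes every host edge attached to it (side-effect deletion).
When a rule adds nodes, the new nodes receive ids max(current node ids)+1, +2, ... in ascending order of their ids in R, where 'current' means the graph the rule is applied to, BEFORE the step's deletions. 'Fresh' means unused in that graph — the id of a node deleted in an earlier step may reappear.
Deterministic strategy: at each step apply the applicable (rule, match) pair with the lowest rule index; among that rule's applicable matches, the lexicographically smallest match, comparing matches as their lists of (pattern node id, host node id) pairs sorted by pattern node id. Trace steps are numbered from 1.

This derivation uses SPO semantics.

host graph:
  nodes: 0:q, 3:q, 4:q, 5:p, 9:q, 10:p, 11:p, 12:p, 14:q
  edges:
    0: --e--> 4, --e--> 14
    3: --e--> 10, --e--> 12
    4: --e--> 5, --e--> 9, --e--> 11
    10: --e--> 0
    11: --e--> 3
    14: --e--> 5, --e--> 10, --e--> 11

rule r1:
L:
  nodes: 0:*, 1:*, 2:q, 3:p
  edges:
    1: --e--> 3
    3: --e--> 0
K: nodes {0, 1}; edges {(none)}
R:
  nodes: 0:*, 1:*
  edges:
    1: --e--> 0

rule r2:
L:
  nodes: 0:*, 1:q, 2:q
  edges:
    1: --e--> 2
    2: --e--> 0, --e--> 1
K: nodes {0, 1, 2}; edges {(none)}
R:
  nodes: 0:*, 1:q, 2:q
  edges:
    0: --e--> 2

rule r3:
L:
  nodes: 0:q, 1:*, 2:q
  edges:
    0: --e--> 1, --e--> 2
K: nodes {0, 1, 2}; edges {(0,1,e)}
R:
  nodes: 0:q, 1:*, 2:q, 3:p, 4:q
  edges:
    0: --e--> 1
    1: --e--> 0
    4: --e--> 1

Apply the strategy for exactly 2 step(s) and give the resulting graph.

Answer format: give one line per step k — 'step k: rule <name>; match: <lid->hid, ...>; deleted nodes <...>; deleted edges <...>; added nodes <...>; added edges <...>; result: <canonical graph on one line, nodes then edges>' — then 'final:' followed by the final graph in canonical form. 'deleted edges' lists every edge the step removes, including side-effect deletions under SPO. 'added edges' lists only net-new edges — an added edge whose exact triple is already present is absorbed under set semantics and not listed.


step 1: rule r1; match: 0->0, 1->3, 2->4, 3->10; deleted nodes 4, 10; deleted edges (0,4,e); (3,10,e); (4,5,e); (4,9,e); (4,11,e); (10,0,e); (14,10,e); added nodes (none); added edges (3,0,e); result: nodes: 0:q, 3:q, 5:p, 9:q, 11:p, 12:p, 14:q edges: (0,14,e); (3,0,e); (3,12,e); (11,3,e); (14,5,e); (14,11,e)
step 2: rule r1; match: 0->3, 1->14, 2->0, 3->11; deleted nodes 0, 11; deleted edges (0,14,e); (3,0,e); (11,3,e); (14,11,e); added nodes (none); added edges (14,3,e); result: nodes: 3:q, 5:p, 9:q, 12:p, 14:q edges: (3,12,e); (14,3,e); (14,5,e)
final:
nodes: 3:q, 5:p, 9:q, 12:p, 14:q
edges: (3,12,e); (14,3,e); (14,5,e)


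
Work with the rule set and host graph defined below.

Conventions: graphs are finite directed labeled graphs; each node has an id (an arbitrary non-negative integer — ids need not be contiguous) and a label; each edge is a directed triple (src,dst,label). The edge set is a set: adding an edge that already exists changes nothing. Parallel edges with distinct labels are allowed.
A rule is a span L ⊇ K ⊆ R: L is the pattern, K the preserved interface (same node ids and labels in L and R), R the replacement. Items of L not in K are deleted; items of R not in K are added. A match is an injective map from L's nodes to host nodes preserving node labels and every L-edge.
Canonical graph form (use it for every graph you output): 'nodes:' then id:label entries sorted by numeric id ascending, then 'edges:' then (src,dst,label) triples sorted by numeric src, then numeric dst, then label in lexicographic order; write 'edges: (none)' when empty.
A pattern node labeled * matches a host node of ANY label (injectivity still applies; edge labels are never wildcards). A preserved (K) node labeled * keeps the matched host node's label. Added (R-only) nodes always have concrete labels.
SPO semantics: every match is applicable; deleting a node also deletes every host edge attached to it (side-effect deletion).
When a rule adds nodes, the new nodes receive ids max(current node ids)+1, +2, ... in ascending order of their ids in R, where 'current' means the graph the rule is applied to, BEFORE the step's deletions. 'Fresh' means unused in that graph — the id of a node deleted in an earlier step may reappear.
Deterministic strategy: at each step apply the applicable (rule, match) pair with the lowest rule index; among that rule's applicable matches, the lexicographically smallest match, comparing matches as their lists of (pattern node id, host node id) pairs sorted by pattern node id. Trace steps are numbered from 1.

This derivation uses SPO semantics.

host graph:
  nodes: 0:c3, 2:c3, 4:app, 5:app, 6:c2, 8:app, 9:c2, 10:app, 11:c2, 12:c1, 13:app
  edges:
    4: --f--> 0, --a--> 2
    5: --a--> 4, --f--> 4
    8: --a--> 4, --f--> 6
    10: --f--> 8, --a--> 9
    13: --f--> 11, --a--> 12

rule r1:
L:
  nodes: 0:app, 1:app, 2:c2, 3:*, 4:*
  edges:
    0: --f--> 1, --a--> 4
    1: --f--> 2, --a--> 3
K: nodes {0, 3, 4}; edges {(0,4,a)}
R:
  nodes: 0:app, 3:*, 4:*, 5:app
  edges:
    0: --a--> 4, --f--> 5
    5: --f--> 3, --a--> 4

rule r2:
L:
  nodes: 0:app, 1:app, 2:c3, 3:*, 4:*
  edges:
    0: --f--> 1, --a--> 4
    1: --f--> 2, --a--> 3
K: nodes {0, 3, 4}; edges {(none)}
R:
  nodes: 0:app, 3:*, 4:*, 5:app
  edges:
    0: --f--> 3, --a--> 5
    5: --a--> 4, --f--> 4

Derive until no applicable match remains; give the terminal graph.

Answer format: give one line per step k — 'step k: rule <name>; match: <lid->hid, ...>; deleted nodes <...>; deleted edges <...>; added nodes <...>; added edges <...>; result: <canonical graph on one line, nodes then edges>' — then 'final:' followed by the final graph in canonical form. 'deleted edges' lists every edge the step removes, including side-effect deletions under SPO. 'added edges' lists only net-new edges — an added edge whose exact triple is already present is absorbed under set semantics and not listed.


step 1: rule r1; match: 0->10, 1->8, 2->6, 3->4, 4->9; deleted nodes 6, 8; deleted edges (8,4,a); (8,6,f); (10,8,f); added nodes 14; added edges (10,14,f); (14,4,f); (14,9,a); result: nodes: 0:c3, 2:c3, 4:app, 5:app, 9:c2, 10:app, 11:c2, 12:c1, 13:app, 14:app edges: (4,0,f); (4,2,a); (5,4,a); (5,4,f); (10,9,a); (10,14,f); (13,11,f); (13,12,a); (14,4,f); (14,9,a)
step 2: rule r2; match: 0->14, 1->4, 2->0, 3->2, 4->9; deleted nodes 0, 4; deleted edges (4,0,f); (4,2,a); (5,4,a); (5,4,f); (14,4,f); (14,9,a); added nodes 15; added edges (14,2,f); (14,15,a); (15,9,a); (15,9,f); result: nodes: 2:c3, 5:app, 9:c2, 10:app, 11:c2, 12:c1, 13:app, 14:app, 15:app edges: (10,9,a); (10,14,f); (13,11,f); (13,12,a); (14,2,f); (14,15,a); (15,9,a); (15,9,f)
step 3: rule r2; match: 0->10, 1->14, 2->2, 3->15, 4->9; deleted nodes 2, 14; deleted edges (10,9,a); (10,14,f); (14,2,f); (14,15,a); added nodes 16; added edges (10,15,f); (10,16,a); (16,9,a); (16,9,f); result: nodes: 5:app, 9:c2, 10:app, 11:c2, 12:c1, 13:app, 15:app, 16:app edges: (10,15,f); (10,16,a); (13,11,f); (13,12,a); (15,9,a); (15,9,f); (16,9,a); (16,9,f)
final:
nodes: 5:app, 9:c2, 10:app, 11:c2, 12:c1, 13:app, 15:app, 16:app
edges: (10,15,f); (10,16,a); (13,11,f); (13,12,a); (15,9,a); (15,9,f); (16,9,a); (16,9,f)


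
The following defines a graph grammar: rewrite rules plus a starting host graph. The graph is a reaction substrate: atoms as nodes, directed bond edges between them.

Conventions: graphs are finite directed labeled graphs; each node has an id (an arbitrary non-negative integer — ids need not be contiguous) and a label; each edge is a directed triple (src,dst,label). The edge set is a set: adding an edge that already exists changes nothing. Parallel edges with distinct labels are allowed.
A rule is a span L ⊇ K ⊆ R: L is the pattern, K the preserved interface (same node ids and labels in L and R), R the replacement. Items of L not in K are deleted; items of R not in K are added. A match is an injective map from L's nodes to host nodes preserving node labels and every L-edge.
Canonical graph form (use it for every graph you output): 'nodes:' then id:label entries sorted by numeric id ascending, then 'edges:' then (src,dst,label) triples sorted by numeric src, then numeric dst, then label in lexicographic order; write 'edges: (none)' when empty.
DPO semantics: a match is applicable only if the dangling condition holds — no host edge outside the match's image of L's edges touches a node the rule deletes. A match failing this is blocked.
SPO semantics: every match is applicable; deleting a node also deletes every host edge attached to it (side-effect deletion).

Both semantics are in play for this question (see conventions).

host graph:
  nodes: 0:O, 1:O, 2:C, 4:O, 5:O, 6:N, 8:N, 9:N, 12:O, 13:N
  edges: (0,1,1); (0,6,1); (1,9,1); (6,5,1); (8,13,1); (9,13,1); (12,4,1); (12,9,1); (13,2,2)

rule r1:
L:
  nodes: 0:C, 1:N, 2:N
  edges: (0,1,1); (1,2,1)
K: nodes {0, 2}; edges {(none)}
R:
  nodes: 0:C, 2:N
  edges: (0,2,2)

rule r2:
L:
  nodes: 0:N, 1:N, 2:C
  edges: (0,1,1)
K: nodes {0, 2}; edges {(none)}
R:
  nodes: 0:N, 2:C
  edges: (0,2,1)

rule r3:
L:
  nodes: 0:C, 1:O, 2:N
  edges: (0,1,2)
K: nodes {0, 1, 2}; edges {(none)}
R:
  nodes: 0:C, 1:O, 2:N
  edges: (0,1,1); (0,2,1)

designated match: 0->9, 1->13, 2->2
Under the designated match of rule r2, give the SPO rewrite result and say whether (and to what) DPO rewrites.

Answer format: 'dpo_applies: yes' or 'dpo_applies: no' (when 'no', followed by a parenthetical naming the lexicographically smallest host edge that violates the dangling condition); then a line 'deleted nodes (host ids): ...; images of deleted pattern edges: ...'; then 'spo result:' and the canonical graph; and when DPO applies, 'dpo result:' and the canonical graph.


dpo_applies: no
(the rule deletes node 13, which keeps host edge (8,13,1) outside the match image — the dangling condition fails, DPO blocks; SPO proceeds and side-deletes such edges)
deleted nodes (host ids): 13; images of deleted pattern edges: (9,13,1)
spo result:
nodes: 0:O, 1:O, 2:C, 4:O, 5:O, 6:N, 8:N, 9:N, 12:O
edges: (0,1,1); (0,6,1); (1,9,1); (6,5,1); (9,2,1); (12,4,1); (12,9,1)


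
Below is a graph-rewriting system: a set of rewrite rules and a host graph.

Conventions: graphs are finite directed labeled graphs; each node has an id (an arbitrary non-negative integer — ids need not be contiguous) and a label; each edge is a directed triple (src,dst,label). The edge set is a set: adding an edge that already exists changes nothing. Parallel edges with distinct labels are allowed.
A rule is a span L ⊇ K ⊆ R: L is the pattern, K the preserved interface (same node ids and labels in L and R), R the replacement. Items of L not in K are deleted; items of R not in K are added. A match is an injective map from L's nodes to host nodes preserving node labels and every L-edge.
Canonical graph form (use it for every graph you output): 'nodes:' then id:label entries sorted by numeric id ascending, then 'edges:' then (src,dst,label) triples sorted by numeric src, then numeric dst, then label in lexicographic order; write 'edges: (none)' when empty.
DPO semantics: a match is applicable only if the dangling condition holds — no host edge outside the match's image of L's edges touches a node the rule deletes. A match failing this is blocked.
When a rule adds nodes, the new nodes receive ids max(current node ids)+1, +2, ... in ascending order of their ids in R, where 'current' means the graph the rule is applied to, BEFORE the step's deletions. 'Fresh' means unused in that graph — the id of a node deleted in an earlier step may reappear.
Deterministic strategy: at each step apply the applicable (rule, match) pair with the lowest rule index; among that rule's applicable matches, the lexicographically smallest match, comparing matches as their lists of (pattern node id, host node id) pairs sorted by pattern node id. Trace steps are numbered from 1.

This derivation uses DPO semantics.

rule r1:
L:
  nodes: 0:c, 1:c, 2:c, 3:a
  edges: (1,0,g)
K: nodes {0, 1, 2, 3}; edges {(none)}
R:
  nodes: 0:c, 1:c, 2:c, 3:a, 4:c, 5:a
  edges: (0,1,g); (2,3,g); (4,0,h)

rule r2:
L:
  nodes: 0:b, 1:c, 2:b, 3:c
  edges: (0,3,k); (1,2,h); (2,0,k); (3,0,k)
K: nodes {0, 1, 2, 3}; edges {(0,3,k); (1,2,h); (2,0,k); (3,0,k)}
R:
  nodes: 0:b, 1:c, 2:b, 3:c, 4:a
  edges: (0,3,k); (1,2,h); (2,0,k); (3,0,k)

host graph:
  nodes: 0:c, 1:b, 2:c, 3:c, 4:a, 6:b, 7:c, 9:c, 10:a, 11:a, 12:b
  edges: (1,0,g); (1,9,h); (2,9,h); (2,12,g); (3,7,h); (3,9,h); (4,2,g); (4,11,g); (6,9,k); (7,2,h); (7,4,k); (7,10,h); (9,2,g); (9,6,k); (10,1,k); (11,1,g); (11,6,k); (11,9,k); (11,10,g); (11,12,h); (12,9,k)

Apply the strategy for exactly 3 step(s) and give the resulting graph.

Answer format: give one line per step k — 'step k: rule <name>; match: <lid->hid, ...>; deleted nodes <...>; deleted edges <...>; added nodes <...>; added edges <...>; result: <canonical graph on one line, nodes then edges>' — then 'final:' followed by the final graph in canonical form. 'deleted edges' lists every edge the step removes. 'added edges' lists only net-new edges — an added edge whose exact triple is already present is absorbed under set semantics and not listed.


step 1: rule r1; match: 0->2, 1->9, 2->0, 3->4; deleted nodes (none); deleted edges (9,2,g); added nodes 13, 14; added edges (0,4,g); (2,9,g); (13,2,h); result: nodes: 0:c, 1:b, 2:c, 3:c, 4:a, 6:b, 7:c, 9:c, 10:a, 11:a, 12:b, 13:c, 14:a edges: (0,4,g); (1,0,g); (1,9,h); (2,9,g); (2,9,h); (2,12,g); (3,7,h); (3,9,h); (4,2,g); (4,11,g); (6,9,k); (7,2,h); (7,4,k); (7,10,h); (9,6,k); (10,1,k); (11,1,g); (11,6,k); (11,9,k); (11,10,g); (11,12,h); (12,9,k); (13,2,h)
step 2: rule r1; match: 0->9, 1->2, 2->0, 3->4; deleted nodes (none); deleted edges (2,9,g); added nodes 15, 16; added edges (9,2,g); (15,9,h); result: nodes: 0:c, 1:b, 2:c, 3:c, 4:a, 6:b, 7:c, 9:c, 10:a, 11:a, 12:b, 13:c, 14:a, 15:c, 16:a edges: (0,4,g); (1,0,g); (1,9,h); (2,9,h); (2,12,g); (3,7,h); (3,9,h); (4,2,g); (4,11,g); (6,9,k); (7,2,h); (7,4,k); (7,10,h); (9,2,g); (9,6,k); (10,1,k); (11,1,g); (11,6,k); (11,9,k); (11,10,g); (11,12,h); (12,9,k); (13,2,h); (15,9,h)
step 3: rule r1; match: 0->2, 1->9, 2->0, 3->4; deleted nodes (none); deleted edges (9,2,g); added nodes 17, 18; added edges (2,9,g); (17,2,h); result: nodes: 0:c, 1:b, 2:c, 3:c, 4:a, 6:b, 7:c, 9:c, 10:a, 11:a, 12:b, 13:c, 14:a, 15:c, 16:a, 17:c, 18:a edges: (0,4,g); (1,0,g); (1,9,h); (2,9,g); (2,9,h); (2,12,g); (3,7,h); (3,9,h); (4,2,g); (4,11,g); (6,9,k); (7,2,h); (7,4,k); (7,10,h); (9,6,k); (10,1,k); (11,1,g); (11,6,k); (11,9,k); (11,10,g); (11,12,h); (12,9,k); (13,2,h); (15,9,h); (17,2,h)
final:
nodes: 0:c, 1:b, 2:c, 3:c, 4:a, 6:b, 7:c, 9:c, 10:a, 11:a, 12:b, 13:c, 14:a, 15:c, 16:a, 17:c, 18:a
edges: (0,4,g); (1,0,g); (1,9,h); (2,9,g); (2,9,h); (2,12,g); (3,7,h); (3,9,h); (4,2,g); (4,11,g); (6,9,k); (7,2,h); (7,4,k); (7,10,h); (9,6,k); (10,1,k); (11,1,g); (11,6,k); (11,9,k); (11,10,g); (11,12,h); (12,9,k); (13,2,h); (15,9,h); (17,2,h)


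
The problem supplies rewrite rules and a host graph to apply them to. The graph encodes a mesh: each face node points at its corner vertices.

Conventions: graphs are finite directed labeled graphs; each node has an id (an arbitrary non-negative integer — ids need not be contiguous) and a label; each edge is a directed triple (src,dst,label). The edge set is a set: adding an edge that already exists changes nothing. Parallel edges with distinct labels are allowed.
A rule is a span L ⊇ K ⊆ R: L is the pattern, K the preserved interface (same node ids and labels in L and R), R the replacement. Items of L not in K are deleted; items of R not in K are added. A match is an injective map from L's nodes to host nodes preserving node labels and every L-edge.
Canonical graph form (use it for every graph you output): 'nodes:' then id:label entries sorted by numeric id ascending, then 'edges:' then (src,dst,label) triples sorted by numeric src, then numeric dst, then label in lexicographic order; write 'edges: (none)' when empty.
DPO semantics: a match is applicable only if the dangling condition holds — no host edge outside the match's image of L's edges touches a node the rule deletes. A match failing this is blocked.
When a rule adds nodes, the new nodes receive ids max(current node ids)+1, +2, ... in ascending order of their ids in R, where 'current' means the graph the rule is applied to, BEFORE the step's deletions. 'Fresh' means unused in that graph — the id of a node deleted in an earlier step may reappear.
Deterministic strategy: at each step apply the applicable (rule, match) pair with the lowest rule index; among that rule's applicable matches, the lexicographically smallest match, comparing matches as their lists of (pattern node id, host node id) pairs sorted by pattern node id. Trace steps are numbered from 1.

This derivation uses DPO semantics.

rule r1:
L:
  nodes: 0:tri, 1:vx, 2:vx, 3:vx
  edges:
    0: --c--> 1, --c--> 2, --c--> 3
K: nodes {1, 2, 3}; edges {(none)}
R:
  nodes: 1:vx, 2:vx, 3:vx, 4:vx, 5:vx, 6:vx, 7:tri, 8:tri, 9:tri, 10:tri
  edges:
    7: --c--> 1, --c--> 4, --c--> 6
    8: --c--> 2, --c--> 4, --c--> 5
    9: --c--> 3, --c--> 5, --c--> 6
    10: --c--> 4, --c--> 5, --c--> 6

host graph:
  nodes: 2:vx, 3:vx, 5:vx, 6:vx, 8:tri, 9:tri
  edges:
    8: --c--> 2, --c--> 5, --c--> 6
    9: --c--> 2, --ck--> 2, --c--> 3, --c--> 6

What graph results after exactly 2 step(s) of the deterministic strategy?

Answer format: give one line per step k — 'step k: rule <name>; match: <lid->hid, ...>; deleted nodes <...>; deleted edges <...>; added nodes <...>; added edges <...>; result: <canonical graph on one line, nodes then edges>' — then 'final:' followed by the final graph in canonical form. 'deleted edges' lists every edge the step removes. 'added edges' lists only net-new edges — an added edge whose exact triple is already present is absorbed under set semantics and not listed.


step 1: rule r1; match: 0->8, 1->2, 2->5, 3->6; deleted nodes 8; deleted edges (8,2,c); (8,5,c); (8,6,c); added nodes 10, 11, 12, 13, 14, 15, 16; added edges (13,2,c); (13,10,c); (13,12,c); (14,5,c); (14,10,c); (14,11,c); (15,6,c); (15,11,c); (15,12,c); (16,10,c); (16,11,c); (16,12,c); result: nodes: 2:vx, 3:vx, 5:vx, 6:vx, 9:tri, 10:vx, 11:vx, 12:vx, 13:tri, 14:tri, 15:tri, 16:tri edges: (9,2,c); (9,2,ck); (9,3,c); (9,6,c); (13,2,c); (13,10,c); (13,12,c); (14,5,c); (14,10,c); (14,11,c); (15,6,c); (15,11,c); (15,12,c); (16,10,c); (16,11,c); (16,12,c)
step 2: rule r1; match: 0->13, 1->2, 2->10, 3->12; deleted nodes 13; deleted edges (13,2,c); (13,10,c); (13,12,c); added nodes 17, 18, 19, 20, 21, 22, 23; added edges (20,2,c); (20,17,c); (20,19,c); (21,10,c); (21,17,c); (21,18,c); (22,12,c); (22,18,c); (22,19,c); (23,17,c); (23,18,c); (23,19,c); result: nodes: 2:vx, 3:vx, 5:vx, 6:vx, 9:tri, 10:vx, 11:vx, 12:vx, 14:tri, 15:tri, 16:tri, 17:vx, 18:vx, 19:vx, 20:tri, 21:tri, 22:tri, 23:tri edges: (9,2,c); (9,2,ck); (9,3,c); (9,6,c); (14,5,c); (14,10,c); (14,11,c); (15,6,c); (15,11,c); (15,12,c); (16,10,c); (16,11,c); (16,12,c); (20,2,c); (20,17,c); (20,19,c); (21,10,c); (21,17,c); (21,18,c); (22,12,c); (22,18,c); (22,19,c); (23,17,c); (23,18,c); (23,19,c)
final:
nodes: 2:vx, 3:vx, 5:vx, 6:vx, 9:tri, 10:vx, 11:vx, 12:vx, 14:tri, 15:tri, 16:tri, 17:vx, 18:vx, 19:vx, 20:tri, 21:tri, 22:tri, 23:tri
edges: (9,2,c); (9,2,ck); (9,3,c); (9,6,c); (14,5,c); (14,10,c); (14,11,c); (15,6,c); (15,11,c); (15,12,c); (16,10,c); (16,11,c); (16,12,c); (20,2,c); (20,17,c); (20,19,c); (21,10,c); (21,17,c); (21,18,c); (22,12,c); (22,18,c); (22,19,c); (23,17,c); (23,18,c); (23,19,c)


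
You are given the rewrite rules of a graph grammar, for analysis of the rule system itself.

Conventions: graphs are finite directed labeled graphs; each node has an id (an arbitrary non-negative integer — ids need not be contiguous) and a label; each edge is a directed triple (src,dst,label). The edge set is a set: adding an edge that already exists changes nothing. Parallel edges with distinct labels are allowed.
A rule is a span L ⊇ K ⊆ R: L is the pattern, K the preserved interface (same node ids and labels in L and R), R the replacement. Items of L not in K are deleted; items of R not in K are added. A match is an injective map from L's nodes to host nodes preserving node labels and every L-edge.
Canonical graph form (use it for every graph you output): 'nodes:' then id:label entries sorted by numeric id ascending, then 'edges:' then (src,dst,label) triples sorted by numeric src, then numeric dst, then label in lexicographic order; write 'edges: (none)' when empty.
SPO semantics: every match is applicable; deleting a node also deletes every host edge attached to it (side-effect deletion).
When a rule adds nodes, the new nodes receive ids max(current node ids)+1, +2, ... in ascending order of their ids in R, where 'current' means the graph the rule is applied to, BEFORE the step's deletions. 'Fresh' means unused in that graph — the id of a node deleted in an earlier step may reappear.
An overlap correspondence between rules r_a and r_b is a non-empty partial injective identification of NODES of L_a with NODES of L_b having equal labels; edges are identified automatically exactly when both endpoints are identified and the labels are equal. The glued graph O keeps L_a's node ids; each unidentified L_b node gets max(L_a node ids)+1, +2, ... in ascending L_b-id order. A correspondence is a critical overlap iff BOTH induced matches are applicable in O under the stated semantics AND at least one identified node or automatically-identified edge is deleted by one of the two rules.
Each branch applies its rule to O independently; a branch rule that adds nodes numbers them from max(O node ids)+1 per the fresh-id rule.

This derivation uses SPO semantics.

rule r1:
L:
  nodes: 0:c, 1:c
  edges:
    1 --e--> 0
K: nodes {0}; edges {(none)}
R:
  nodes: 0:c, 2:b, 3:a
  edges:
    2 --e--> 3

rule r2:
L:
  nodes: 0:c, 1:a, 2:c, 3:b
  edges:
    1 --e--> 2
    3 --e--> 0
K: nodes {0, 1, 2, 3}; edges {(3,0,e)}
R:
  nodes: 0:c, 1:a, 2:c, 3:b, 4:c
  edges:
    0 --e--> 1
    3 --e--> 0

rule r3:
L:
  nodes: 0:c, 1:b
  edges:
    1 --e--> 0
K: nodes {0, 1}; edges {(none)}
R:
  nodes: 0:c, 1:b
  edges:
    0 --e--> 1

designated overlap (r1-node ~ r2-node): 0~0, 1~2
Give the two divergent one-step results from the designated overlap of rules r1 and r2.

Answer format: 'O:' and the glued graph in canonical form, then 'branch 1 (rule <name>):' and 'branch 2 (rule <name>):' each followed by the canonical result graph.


O:
nodes: 0:c, 1:c, 2:a, 3:b
edges: (1,0,e); (2,1,e); (3,0,e)
branch 1 (rule r1):
nodes: 0:c, 2:a, 3:b, 4:b, 5:a
edges: (3,0,e); (4,5,e)
branch 2 (rule r2):
nodes: 0:c, 1:c, 2:a, 3:b, 4:c
edges: (0,2,e); (1,0,e); (3,0,e)


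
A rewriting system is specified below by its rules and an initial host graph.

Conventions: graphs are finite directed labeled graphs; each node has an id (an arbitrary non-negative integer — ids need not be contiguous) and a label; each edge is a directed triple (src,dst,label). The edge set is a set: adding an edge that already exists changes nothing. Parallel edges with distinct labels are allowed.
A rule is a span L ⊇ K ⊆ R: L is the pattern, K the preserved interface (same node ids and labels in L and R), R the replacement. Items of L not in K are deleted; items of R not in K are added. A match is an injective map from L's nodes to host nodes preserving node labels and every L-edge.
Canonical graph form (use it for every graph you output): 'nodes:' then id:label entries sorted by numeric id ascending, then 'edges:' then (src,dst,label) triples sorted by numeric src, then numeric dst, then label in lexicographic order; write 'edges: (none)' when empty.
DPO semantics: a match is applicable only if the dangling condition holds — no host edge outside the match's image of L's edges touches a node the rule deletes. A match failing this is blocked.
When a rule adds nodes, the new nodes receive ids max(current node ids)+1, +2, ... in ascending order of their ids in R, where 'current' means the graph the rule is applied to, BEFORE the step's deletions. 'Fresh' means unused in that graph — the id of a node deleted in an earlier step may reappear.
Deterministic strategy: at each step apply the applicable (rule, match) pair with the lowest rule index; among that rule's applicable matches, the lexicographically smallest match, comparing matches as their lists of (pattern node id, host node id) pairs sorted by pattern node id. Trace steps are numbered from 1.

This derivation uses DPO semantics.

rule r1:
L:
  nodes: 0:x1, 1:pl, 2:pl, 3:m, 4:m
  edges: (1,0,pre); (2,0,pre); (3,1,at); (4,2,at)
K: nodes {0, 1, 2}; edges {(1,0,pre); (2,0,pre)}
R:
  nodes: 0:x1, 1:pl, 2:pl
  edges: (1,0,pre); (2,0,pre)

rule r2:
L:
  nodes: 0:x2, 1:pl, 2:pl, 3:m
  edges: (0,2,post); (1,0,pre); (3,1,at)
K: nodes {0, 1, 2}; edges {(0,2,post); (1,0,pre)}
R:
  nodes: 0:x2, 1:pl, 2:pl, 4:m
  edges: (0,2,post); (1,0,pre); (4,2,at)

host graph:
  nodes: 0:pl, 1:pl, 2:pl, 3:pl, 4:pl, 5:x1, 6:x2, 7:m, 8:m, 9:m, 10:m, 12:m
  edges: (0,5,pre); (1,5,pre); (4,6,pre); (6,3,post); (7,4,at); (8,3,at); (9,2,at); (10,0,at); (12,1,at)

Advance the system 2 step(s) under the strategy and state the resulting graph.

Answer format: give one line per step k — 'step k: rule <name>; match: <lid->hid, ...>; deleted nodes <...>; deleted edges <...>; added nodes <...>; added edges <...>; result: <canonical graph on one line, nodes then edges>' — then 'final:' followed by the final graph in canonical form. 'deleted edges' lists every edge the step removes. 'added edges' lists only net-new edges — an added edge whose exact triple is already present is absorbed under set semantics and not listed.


step 1: rule r1; match: 0->5, 1->0, 2->1, 3->10, 4->12; deleted nodes 10, 12; deleted edges (10,0,at); (12,1,at); added nodes (none); added edges (none); result: nodes: 0:pl, 1:pl, 2:pl, 3:pl, 4:pl, 5:x1, 6:x2, 7:m, 8:m, 9:m edges: (0,5,pre); (1,5,pre); (4,6,pre); (6,3,post); (7,4,at); (8,3,at); (9,2,at)
step 2: rule r2; match: 0->6, 1->4, 2->3, 3->7; deleted nodes 7; deleted edges (7,4,at); added nodes 10; added edges (10,3,at); result: nodes: 0:pl, 1:pl, 2:pl, 3:pl, 4:pl, 5:x1, 6:x2, 8:m, 9:m, 10:m edges: (0,5,pre); (1,5,pre); (4,6,pre); (6,3,post); (8,3,at); (9,2,at); (10,3,at)
final:
nodes: 0:pl, 1:pl, 2:pl, 3:pl, 4:pl, 5:x1, 6:x2, 8:m, 9:m, 10:m
edges: (0,5,pre); (1,5,pre); (4,6,pre); (6,3,post); (8,3,at); (9,2,at); (10,3,at)


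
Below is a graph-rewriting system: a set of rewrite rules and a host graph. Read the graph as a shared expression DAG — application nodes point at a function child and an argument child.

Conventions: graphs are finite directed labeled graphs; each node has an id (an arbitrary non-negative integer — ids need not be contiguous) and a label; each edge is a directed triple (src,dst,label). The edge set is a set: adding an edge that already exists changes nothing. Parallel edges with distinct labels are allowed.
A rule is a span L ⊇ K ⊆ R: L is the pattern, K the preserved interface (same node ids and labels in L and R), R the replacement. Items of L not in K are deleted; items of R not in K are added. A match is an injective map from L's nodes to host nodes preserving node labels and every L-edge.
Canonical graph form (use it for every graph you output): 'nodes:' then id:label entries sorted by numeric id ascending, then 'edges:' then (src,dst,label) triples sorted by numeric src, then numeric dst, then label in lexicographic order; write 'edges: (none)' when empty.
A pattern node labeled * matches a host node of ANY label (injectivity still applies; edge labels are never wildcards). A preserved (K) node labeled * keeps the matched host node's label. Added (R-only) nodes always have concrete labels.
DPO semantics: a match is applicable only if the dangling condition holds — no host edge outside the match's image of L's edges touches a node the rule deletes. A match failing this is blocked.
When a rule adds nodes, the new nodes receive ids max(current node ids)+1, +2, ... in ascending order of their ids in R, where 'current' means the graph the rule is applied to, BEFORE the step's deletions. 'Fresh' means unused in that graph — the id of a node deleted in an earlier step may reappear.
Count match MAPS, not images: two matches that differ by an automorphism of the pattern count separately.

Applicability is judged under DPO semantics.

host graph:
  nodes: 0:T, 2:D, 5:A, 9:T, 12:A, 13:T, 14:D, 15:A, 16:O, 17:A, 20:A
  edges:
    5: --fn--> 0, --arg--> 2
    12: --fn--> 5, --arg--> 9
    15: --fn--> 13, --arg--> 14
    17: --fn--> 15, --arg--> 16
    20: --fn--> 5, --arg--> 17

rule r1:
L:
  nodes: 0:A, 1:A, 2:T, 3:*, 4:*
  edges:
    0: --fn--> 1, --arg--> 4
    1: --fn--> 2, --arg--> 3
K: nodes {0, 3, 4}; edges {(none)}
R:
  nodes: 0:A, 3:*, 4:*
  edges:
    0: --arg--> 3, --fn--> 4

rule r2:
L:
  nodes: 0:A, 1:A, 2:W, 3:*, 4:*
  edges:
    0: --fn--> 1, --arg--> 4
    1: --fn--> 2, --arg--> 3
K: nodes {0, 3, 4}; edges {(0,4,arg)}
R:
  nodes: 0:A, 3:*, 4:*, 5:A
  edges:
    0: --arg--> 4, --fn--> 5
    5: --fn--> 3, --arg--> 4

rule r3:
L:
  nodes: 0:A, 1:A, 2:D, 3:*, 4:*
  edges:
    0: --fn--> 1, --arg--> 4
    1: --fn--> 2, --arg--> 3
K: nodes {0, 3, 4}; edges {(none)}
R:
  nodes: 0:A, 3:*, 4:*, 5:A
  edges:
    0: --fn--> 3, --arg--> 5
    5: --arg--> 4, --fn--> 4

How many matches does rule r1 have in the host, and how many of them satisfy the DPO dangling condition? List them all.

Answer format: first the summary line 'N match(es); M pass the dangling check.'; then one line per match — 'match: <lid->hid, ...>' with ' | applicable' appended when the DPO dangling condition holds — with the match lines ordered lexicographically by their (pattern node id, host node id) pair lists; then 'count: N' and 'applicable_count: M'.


3 match(es); 1 pass the dangling check.
match: 0->12, 1->5, 2->0, 3->2, 4->9
match: 0->17, 1->15, 2->13, 3->14, 4->16 | applicable
match: 0->20, 1->5, 2->0, 3->2, 4->17
count: 3
applicable_count: 1


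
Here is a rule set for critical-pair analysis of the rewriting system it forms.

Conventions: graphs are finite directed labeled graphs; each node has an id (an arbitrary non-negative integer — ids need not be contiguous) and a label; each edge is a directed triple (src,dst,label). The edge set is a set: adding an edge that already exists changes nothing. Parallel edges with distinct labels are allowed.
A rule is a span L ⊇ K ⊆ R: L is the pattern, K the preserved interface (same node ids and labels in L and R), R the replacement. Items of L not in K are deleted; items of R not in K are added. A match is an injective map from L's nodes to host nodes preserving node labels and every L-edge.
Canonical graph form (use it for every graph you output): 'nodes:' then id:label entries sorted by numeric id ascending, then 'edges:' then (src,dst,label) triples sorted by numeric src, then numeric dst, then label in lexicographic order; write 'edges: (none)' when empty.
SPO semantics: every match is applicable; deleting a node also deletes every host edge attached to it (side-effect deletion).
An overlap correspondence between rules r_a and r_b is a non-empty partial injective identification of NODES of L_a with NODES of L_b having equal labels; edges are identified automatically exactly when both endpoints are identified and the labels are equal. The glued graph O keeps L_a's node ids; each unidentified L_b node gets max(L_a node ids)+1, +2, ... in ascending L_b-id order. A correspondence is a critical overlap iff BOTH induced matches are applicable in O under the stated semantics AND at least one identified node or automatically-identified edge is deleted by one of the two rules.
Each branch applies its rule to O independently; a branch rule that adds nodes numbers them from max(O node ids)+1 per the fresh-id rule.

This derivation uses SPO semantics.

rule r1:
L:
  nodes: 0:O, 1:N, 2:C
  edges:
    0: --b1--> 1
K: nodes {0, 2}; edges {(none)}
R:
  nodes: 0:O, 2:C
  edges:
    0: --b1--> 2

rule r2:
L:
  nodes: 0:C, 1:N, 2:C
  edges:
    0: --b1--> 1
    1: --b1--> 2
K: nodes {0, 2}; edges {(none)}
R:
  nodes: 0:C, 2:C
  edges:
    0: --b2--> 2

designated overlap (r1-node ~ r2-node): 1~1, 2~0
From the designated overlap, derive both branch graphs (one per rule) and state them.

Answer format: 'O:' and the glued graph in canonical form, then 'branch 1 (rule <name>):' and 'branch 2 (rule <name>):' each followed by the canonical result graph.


O:
nodes: 0:O, 1:N, 2:C, 3:C
edges: (0,1,b1); (1,3,b1); (2,1,b1)
branch 1 (rule r1):
nodes: 0:O, 2:C, 3:C
edges: (0,2,b1)
branch 2 (rule r2):
nodes: 0:O, 2:C, 3:C
edges: (2,3,b2)


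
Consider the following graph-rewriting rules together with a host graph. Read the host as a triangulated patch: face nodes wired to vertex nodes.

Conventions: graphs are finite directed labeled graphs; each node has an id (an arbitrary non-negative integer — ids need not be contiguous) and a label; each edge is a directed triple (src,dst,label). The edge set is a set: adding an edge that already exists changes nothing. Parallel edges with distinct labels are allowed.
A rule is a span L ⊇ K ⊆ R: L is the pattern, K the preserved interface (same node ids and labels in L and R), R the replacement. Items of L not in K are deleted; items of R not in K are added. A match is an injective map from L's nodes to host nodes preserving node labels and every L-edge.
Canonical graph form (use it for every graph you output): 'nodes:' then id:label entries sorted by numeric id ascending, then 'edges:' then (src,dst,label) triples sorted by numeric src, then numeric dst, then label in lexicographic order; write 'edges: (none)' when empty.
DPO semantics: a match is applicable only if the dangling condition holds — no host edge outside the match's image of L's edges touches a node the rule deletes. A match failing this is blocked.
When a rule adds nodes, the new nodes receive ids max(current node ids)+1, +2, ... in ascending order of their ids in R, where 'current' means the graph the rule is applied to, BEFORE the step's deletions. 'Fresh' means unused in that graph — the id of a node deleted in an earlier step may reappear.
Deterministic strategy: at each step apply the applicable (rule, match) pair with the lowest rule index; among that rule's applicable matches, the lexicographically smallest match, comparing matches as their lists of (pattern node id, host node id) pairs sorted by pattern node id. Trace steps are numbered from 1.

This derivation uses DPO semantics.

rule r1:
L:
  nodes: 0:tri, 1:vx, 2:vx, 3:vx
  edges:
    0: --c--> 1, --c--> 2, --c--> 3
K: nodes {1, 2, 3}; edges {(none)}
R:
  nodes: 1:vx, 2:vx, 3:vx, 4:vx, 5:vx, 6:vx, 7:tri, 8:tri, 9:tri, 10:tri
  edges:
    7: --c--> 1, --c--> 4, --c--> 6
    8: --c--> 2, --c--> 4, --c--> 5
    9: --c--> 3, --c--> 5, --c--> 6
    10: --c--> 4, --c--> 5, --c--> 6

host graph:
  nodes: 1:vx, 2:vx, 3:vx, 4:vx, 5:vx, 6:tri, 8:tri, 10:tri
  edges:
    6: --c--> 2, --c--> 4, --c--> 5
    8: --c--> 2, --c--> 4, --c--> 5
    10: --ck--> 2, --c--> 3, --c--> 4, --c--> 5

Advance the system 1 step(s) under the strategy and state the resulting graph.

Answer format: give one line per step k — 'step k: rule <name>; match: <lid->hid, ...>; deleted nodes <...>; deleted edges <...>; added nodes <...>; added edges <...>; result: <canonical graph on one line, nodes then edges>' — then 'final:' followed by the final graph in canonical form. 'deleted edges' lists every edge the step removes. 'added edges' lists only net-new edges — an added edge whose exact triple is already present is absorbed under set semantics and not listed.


step 1: rule r1; match: 0->6, 1->2, 2->4, 3->5; deleted nodes 6; deleted edges (6,2,c); (6,4,c); (6,5,c); added nodes 11, 12, 13, 14, 15, 16, 17; added edges (14,2,c); (14,11,c); (14,13,c); (15,4,c); (15,11,c); (15,12,c); (16,5,c); (16,12,c); (16,13,c); (17,11,c); (17,12,c); (17,13,c); result: nodes: 1:vx, 2:vx, 3:vx, 4:vx, 5:vx, 8:tri, 10:tri, 11:vx, 12:vx, 13:vx, 14:tri, 15:tri, 16:tri, 17:tri edges: (8,2,c); (8,4,c); (8,5,c); (10,2,ck); (10,3,c); (10,4,c); (10,5,c); (14,2,c); (14,11,c); (14,13,c); (15,4,c); (15,11,c); (15,12,c); (16,5,c); (16,12,c); (16,13,c); (17,11,c); (17,12,c); (17,13,c)
final:
nodes: 1:vx, 2:vx, 3:vx, 4:vx, 5:vx, 8:tri, 10:tri, 11:vx, 12:vx, 13:vx, 14:tri, 15:tri, 16:tri, 17:tri
edges: (8,2,c); (8,4,c); (8,5,c); (10,2,ck); (10,3,c); (10,4,c); (10,5,c); (14,2,c); (14,11,c); (14,13,c); (15,4,c); (15,11,c); (15,12,c); (16,5,c); (16,12,c); (16,13,c); (17,11,c); (17,12,c); (17,13,c)
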